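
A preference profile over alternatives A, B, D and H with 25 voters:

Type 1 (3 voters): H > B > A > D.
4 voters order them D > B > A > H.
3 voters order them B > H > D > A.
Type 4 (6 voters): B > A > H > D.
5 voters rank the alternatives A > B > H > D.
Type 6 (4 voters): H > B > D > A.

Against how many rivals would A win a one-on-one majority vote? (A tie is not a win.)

2

A against each rival (25 voters):
A vs B: A is ranked higher on 5 ballots, B on 20. B wins 20–5.
A vs D: 3+6+5 = 14 for A, 11 for D — A by 14–11.
A vs H: 15 to 10, A.
A beats D, H; loses to B — 2 pairwise wins.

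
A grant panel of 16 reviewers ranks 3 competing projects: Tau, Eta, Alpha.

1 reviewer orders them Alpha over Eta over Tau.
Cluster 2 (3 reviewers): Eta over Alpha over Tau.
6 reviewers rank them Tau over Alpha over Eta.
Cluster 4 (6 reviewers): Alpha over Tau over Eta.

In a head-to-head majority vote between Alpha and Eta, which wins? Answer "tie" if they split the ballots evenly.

Ballots ranking Alpha above Eta: 1 + 6 + 6 = 13.
Ballots ranking Eta above Alpha: 16 − 13 = 3.
Alpha wins the head-to-head 13–3.

Alpha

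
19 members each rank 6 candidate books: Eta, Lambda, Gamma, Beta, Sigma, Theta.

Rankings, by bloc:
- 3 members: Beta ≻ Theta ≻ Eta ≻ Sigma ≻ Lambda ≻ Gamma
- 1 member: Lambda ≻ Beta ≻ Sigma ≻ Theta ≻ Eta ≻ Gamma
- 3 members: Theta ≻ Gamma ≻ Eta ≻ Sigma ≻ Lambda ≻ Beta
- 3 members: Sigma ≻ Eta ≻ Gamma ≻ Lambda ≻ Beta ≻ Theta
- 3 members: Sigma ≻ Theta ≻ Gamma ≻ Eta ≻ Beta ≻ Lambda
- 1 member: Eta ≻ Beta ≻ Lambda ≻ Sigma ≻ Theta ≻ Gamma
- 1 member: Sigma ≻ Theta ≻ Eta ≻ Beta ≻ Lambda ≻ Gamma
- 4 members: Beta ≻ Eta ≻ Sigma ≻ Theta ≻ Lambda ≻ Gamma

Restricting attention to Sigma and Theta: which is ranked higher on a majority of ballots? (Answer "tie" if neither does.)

Ballots ranking Sigma above Theta: 1 + 3 + 3 + 1 + 1 + 4 = 13.
Ballots ranking Theta above Sigma: 19 − 13 = 6.
Sigma wins the head-to-head 13–6.

Sigma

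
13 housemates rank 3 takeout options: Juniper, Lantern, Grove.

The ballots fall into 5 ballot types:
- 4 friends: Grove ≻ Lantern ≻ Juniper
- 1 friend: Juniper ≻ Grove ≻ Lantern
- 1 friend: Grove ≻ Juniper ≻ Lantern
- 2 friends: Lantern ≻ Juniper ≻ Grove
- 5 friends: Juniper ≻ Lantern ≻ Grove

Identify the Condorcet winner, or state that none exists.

Juniper

Head-to-head results (13 friends):
Juniper vs Lantern: Juniper is ranked higher on 1+1+5 = 7 ballots, Lantern on 6. Juniper wins 7–6.
Juniper vs Grove: 8 to 5, Juniper.
Lantern vs Grove: Lantern is ranked higher on 2+5 = 7 ballots, Grove on 6. Lantern wins 7–6.
Juniper wins every pairwise contest, so Juniper is the Condorcet winner.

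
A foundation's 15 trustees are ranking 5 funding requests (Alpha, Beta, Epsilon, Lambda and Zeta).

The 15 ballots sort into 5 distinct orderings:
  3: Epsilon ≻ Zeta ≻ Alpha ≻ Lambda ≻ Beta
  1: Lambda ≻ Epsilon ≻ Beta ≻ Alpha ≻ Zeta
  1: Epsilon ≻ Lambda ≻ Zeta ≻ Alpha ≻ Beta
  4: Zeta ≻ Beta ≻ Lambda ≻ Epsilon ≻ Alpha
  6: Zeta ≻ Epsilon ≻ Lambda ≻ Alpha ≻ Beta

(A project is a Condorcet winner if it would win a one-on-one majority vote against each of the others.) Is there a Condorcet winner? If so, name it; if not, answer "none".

Head-to-head results (15 reviewers):
Alpha–Beta: Alpha 10–5.
Alpha vs Epsilon: Epsilon, 15–0.
Alpha vs Lambda: Lambda wins 12–3.
Alpha–Zeta: Zeta 14–1.
Beta vs Epsilon: Epsilon, 11–4.
Beta vs Lambda: Lambda, 11–4.
Beta vs Zeta: Zeta wins 14–1.
Epsilon–Lambda: Epsilon 10–5.
Epsilon–Zeta: Zeta 10–5.
Lambda–Zeta: Zeta 13–2.
Zeta beats each of Alpha, Beta, Epsilon, Lambda — Zeta is the Condorcet winner.

Zeta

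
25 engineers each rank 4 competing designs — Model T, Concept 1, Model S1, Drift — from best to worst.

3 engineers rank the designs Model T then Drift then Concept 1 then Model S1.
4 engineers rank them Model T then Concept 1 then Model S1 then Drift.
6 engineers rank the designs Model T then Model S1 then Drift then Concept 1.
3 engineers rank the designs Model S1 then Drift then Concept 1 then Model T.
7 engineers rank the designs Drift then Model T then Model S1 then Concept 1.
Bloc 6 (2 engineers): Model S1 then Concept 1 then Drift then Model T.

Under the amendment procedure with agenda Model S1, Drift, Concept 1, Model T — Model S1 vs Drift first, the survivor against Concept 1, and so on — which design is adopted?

Round 1: Model S1 vs Drift — 15–10, Model S1 advances.
Round 2: Model S1 vs Concept 1 — 18–7, Model S1 advances.
Round 3: Model S1 vs Model T — 5–20, Model T advances.
Model T survives the agenda.

Model T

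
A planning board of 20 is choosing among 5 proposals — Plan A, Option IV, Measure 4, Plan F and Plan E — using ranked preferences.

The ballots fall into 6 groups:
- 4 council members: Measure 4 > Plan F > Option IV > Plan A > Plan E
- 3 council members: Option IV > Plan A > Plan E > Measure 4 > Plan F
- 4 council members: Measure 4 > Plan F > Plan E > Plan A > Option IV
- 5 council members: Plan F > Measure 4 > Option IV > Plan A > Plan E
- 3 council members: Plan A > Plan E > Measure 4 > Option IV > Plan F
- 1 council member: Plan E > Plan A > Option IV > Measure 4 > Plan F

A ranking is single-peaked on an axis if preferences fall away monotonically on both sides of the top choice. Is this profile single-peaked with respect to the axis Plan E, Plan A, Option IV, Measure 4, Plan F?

Axis positions: Plan E=1, Plan A=2, Option IV=3, Measure 4=4, Plan F=5.
Group 1 (peak Measure 4 at position 4): ranking walks positions 4-5-3-2-1, expanding outward from the peak — single-peaked.
Group 2 (peak Option IV at position 3): ranking walks positions 3-2-1-4-5, expanding outward from the peak — single-peaked.
Group 3: ranking walks positions 4-5-1-2-3; Plan E is ranked above Option IV even though Option IV lies between Plan E and the peak Measure 4 on the axis — preferences dip and rise again. Not single-peaked.
Group 4 (peak Plan F at position 5): ranking walks positions 5-4-3-2-1, expanding outward from the peak — single-peaked.
Group 5: ranking walks positions 2-1-4-3-5; Measure 4 is ranked above Option IV even though Option IV lies between Measure 4 and the peak Plan A on the axis — preferences dip and rise again. Not single-peaked.
Group 6 (peak Plan E at position 1): ranking walks positions 1-2-3-4-5, expanding outward from the peak — single-peaked.
Group 3 violates single-peakedness, so the profile is not single-peaked on this axis.

no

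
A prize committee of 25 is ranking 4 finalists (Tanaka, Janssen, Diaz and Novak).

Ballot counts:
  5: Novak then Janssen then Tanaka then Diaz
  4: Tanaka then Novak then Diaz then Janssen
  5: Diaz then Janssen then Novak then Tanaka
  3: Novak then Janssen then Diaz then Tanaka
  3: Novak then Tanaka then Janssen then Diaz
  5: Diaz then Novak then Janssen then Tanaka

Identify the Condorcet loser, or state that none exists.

Pairwise majorities:
Tanaka vs Janssen: Janssen, 18–7.
Tanaka vs Diaz: Tanaka preferred on 5+4+3 = 12 ballots; Diaz wins 13–12.
Tanaka vs Novak: Novak wins 21–4.
Janssen vs Diaz: Janssen preferred on 5+3+3 = 11 ballots; Diaz wins 14–11.
Janssen–Novak: Novak 20–5.
Diaz–Novak: Novak 15–10.
Tanaka is beaten in every head-to-head and is the Condorcet loser.

Tanaka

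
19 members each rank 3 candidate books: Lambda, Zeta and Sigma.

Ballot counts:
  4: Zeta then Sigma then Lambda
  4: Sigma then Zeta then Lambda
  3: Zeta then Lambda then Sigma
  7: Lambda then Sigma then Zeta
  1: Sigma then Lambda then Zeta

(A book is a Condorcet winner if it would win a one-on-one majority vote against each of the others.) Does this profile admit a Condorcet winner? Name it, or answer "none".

Head-to-head results (19 members):
Lambda vs Zeta: 7+1 = 8 for Lambda, 11 for Zeta — Zeta by 11–8.
Lambda vs Sigma: 3+7 = 10 for Lambda, 9 for Sigma — Lambda by 10–9.
Zeta vs Sigma: Zeta is ranked higher on 4+3 = 7 ballots, Sigma on 12. Sigma wins 12–7.
Every book loses at least once (Lambda loses to Zeta; Zeta loses to Sigma; Sigma loses to Lambda). The majority relation contains the cycle Lambda > Sigma > Zeta > Lambda, so there is no Condorcet winner.

none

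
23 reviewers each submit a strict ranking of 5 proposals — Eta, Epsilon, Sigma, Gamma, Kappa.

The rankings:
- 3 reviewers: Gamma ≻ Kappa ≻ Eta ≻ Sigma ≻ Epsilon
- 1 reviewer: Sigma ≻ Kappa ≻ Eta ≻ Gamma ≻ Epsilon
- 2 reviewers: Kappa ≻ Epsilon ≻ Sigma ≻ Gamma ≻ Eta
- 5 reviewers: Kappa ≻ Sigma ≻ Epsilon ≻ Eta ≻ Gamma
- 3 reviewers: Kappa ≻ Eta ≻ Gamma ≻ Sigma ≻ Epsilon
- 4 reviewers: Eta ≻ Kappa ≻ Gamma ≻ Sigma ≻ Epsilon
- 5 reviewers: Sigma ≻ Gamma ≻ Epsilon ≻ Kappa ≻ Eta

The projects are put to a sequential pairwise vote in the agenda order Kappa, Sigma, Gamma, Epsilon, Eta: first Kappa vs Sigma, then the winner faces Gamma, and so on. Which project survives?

Round 1: Kappa vs Sigma — 17–6, Kappa advances.
Round 2: Kappa vs Gamma — 15–8, Kappa advances.
Round 3: Kappa vs Epsilon — 18–5, Kappa advances.
Round 4: Kappa vs Eta — 19–4, Kappa advances.
Kappa survives the agenda.

Kappa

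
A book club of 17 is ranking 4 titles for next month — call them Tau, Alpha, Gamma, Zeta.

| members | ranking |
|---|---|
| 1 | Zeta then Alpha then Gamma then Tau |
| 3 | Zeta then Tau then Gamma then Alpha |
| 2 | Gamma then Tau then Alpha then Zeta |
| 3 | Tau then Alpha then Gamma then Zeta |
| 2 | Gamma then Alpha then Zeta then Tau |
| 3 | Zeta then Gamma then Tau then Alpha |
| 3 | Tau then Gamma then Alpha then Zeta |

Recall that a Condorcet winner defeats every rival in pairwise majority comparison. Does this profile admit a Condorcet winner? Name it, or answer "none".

Head-to-head results (17 members):
Tau vs Alpha: Tau wins 14–3.
Tau vs Gamma: Tau, 9–8.
Tau–Zeta: Zeta 9–8.
Alpha vs Gamma: Gamma wins 13–4.
Alpha vs Zeta: Alpha wins 10–7.
Gamma vs Zeta: Gamma, 10–7.
Every book loses at least once (Tau loses to Zeta; Alpha loses to Tau; Gamma loses to Tau; Zeta loses to Alpha). The majority relation contains the cycle Tau beats Alpha beats Zeta beats Tau, so there is no Condorcet winner.

none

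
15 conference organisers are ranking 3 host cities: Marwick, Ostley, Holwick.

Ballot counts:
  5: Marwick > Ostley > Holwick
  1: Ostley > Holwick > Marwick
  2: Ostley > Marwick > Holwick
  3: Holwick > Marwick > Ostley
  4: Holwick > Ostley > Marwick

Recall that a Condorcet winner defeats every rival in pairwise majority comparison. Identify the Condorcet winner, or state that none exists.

none

Head-to-head results (15 organisers):
Marwick vs Ostley: 5+3 = 8 for Marwick, 7 for Ostley — Marwick by 8–7.
Marwick vs Holwick: Marwick is ranked higher on 5+2 = 7 ballots, Holwick on 8. Holwick wins 8–7.
Ostley vs Holwick: 8 to 7, Ostley.
No city is unbeaten: Marwick loses to Holwick; Ostley loses to Marwick; Holwick loses to Ostley. In particular Marwick → Ostley → Holwick → Marwick is a majority cycle — no Condorcet winner exists.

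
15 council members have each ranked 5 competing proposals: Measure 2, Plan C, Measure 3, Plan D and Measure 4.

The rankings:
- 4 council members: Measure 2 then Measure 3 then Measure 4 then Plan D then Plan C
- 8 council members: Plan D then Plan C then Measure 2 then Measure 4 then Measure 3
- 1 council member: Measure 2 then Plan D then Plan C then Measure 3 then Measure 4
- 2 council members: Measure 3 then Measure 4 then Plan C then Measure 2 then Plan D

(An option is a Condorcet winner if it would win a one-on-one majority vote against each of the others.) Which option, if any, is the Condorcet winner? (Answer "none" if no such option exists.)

Plan D

Pairwise majorities:
Measure 2 vs Plan C: Measure 2 preferred on 4+1 = 5 ballots; Plan C wins 10–5.
Measure 2 vs Measure 3: Measure 2 is ranked higher on 4+8+1 = 13 ballots, Measure 3 on 2. Measure 2 wins 13–2.
Measure 2 vs Plan D: 4+1+2 = 7 for Measure 2, 8 for Plan D — Plan D by 8–7.
Measure 2 vs Measure 4: 4+8+1 = 13 for Measure 2, 2 for Measure 4 — Measure 2 by 13–2.
Plan C vs Measure 3: 9 to 6, Plan C.
Plan C vs Plan D: Plan C preferred on 2 ballots; Plan D wins 13–2.
Plan C vs Measure 4: 8+1 = 9 for Plan C, 6 for Measure 4 — Plan C by 9–6.
Measure 3 vs Plan D: Measure 3 preferred on 4+2 = 6 ballots; Plan D wins 9–6.
Measure 3 vs Measure 4: Measure 3 preferred on 4+1+2 = 7 ballots; Measure 4 wins 8–7.
Plan D vs Measure 4: Plan D is ranked higher on 8+1 = 9 ballots, Measure 4 on 6. Plan D wins 9–6.
Plan D wins every pairwise contest, so Plan D is the Condorcet winner.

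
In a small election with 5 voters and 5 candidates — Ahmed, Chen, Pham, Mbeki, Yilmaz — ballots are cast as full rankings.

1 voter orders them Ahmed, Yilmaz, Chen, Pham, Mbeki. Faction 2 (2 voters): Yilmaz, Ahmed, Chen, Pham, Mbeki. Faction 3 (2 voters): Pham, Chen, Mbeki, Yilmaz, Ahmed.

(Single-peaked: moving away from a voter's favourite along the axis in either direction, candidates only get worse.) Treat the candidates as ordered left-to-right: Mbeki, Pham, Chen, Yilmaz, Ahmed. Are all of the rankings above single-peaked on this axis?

Axis positions: Mbeki=1, Pham=2, Chen=3, Yilmaz=4, Ahmed=5.
Faction 1 (peak Ahmed at position 5): ranking walks positions 5-4-3-2-1, expanding outward from the peak — single-peaked.
Faction 2 (peak Yilmaz at position 4): ranking walks positions 4-5-3-2-1, expanding outward from the peak — single-peaked.
Faction 3 (peak Pham at position 2): ranking walks positions 2-3-1-4-5, expanding outward from the peak — single-peaked.
Every ranking is single-peaked on this axis.

yes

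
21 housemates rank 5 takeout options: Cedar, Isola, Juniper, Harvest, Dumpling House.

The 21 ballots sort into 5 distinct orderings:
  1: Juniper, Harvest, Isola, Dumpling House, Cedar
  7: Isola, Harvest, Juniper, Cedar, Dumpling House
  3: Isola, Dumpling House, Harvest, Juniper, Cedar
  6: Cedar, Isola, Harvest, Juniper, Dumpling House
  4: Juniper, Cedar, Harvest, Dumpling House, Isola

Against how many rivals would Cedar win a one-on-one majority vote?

1

Cedar against each rival (21 friends):
Cedar vs Isola: Isola wins 11–10.
Cedar–Juniper: Juniper 15–6.
Cedar vs Harvest: Cedar preferred on 6+4 = 10 ballots; Harvest wins 11–10.
Cedar vs Dumpling House: 17 to 4, Cedar.
Cedar beats Dumpling House; loses to Isola, Juniper, Harvest — 1 pairwise win.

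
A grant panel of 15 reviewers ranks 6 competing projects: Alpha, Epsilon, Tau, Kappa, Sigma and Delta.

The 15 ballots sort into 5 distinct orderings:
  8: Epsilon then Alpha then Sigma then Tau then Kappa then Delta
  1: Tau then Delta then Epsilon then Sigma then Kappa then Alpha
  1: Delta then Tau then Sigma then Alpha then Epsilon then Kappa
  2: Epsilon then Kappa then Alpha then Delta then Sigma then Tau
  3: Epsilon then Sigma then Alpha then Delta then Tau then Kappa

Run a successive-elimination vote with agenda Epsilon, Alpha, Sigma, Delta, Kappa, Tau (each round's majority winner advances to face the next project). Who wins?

Round 1: Epsilon vs Alpha — 14–1, Epsilon advances.
Round 2: Epsilon vs Sigma — 14–1, Epsilon advances.
Round 3: Epsilon vs Delta — 13–2, Epsilon advances.
Round 4: Epsilon vs Kappa — 15–0, Epsilon advances.
Round 5: Epsilon vs Tau — 13–2, Epsilon advances.
The agenda winner is Epsilon.

Epsilon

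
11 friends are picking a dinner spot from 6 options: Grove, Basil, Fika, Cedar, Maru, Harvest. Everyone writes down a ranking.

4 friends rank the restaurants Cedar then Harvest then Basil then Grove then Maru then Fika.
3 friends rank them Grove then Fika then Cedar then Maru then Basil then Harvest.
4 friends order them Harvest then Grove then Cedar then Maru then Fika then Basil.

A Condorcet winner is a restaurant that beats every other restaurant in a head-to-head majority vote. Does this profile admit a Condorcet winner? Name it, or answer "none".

Pairwise majorities:
Grove vs Basil: 7 to 4, Grove.
Grove vs Fika: 11 to 0, Grove.
Grove vs Cedar: 7 to 4, Grove.
Grove–Maru: Grove 11–0.
Grove vs Harvest: Harvest wins 8–3.
Basil vs Fika: Basil preferred on 4 ballots; Fika wins 7–4.
Basil vs Cedar: 0 to 11, Cedar.
Basil vs Maru: Maru, 7–4.
Basil vs Harvest: Basil preferred on 3 ballots; Harvest wins 8–3.
Fika vs Cedar: Fika is ranked higher on 3 ballots, Cedar on 8. Cedar wins 8–3.
Fika vs Maru: Maru, 8–3.
Fika vs Harvest: Harvest, 8–3.
Cedar vs Maru: 4+3+4 = 11 for Cedar, 0 for Maru — Cedar by 11–0.
Cedar vs Harvest: Cedar preferred on 4+3 = 7 ballots; Cedar wins 7–4.
Maru vs Harvest: Harvest wins 8–3.
Each restaurant drops at least one matchup (Grove loses to Harvest; Basil loses to Grove; Fika loses to Grove; Cedar loses to Grove; Maru loses to Grove; Harvest loses to Cedar); the cycle Grove > Cedar > Harvest > Grove rules out a Condorcet winner.

none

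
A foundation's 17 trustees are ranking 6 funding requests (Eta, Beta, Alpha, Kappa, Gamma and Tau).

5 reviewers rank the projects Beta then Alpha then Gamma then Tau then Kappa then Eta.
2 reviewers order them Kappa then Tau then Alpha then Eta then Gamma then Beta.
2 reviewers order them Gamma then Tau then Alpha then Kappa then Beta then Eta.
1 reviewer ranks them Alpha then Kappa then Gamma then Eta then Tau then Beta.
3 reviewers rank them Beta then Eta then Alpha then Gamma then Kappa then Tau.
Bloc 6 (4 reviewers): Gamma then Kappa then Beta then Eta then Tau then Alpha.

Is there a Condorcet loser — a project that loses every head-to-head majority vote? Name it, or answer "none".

Eta

Pairwise majorities:
Eta vs Beta: Eta preferred on 2+1 = 3 ballots; Beta wins 14–3.
Eta vs Alpha: 7 to 10, Alpha.
Eta vs Kappa: Kappa, 14–3.
Eta vs Gamma: 2+3 = 5 for Eta, 12 for Gamma — Gamma by 12–5.
Eta–Tau: Tau 9–8.
Beta vs Alpha: Beta is ranked higher on 5+3+4 = 12 ballots, Alpha on 5. Beta wins 12–5.
Beta vs Kappa: Kappa, 9–8.
Beta vs Gamma: Gamma, 9–8.
Beta vs Tau: 5+3+4 = 12 for Beta, 5 for Tau — Beta by 12–5.
Alpha vs Kappa: Alpha wins 11–6.
Alpha vs Gamma: Alpha wins 11–6.
Alpha–Tau: Alpha 9–8.
Kappa vs Gamma: 2+1 = 3 for Kappa, 14 for Gamma — Gamma by 14–3.
Kappa vs Tau: Kappa, 10–7.
Gamma vs Tau: Gamma preferred on 5+2+1+3+4 = 15 ballots; Gamma wins 15–2.
Eta loses to every other project — it is the Condorcet loser.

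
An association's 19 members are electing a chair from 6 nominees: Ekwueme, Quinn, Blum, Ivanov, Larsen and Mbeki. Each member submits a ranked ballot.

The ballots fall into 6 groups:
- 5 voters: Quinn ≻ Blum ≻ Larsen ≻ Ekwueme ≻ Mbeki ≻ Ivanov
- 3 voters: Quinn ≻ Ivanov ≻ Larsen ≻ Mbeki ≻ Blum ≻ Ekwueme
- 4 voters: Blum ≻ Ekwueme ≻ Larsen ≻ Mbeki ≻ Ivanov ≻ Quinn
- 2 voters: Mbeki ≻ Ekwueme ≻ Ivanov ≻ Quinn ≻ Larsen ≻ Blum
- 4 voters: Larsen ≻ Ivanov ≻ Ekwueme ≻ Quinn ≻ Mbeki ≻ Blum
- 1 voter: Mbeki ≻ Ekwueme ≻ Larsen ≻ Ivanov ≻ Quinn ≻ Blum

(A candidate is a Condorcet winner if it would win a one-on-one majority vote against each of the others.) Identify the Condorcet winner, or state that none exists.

none

Pairwise majorities:
Ekwueme–Quinn: Ekwueme 11–8.
Ekwueme–Blum: Blum 12–7.
Ekwueme vs Ivanov: Ekwueme wins 12–7.
Ekwueme–Larsen: Larsen 12–7.
Ekwueme vs Mbeki: Ekwueme, 13–6.
Quinn vs Blum: Quinn wins 15–4.
Quinn vs Ivanov: Ivanov wins 11–8.
Quinn vs Larsen: Quinn wins 10–9.
Quinn vs Mbeki: Quinn wins 12–7.
Blum–Ivanov: Ivanov 10–9.
Blum–Larsen: Larsen 10–9.
Blum vs Mbeki: Mbeki wins 10–9.
Ivanov vs Larsen: Larsen, 14–5.
Ivanov vs Mbeki: Mbeki, 12–7.
Larsen–Mbeki: Larsen 16–3.
No candidate is unbeaten: Ekwueme loses to Blum; Quinn loses to Ekwueme; Blum loses to Quinn; Ivanov loses to Ekwueme; Larsen loses to Quinn; Mbeki loses to Ekwueme. In particular Ekwueme beats Quinn beats Blum beats Ekwueme is a majority cycle — no Condorcet winner exists.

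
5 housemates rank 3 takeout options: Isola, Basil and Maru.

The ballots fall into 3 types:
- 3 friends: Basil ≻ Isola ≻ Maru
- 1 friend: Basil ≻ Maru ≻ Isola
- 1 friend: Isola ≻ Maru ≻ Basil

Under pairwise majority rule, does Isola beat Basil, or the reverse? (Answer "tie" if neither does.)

Basil

Ballots ranking Isola above Basil: 1.
Ballots ranking Basil above Isola: 5 − 1 = 4.
Basil wins the head-to-head 4–1.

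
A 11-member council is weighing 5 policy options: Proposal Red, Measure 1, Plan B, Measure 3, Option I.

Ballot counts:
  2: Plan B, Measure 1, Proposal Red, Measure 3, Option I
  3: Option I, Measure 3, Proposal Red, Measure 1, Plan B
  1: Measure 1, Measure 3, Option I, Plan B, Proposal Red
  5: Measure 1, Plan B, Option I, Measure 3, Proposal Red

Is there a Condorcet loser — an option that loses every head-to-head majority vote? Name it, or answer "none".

Pairwise majorities:
Proposal Red–Measure 1: Measure 1 8–3.
Proposal Red vs Plan B: Plan B, 8–3.
Proposal Red vs Measure 3: Measure 3, 9–2.
Proposal Red vs Option I: 2 to 9, Option I.
Measure 1 vs Plan B: Measure 1 wins 9–2.
Measure 1 vs Measure 3: 8 to 3, Measure 1.
Measure 1 vs Option I: Measure 1 wins 8–3.
Plan B vs Measure 3: Plan B preferred on 2+5 = 7 ballots; Plan B wins 7–4.
Plan B–Option I: Plan B 7–4.
Measure 3 vs Option I: Option I, 8–3.
Proposal Red is beaten in every head-to-head and is the Condorcet loser.

Proposal Red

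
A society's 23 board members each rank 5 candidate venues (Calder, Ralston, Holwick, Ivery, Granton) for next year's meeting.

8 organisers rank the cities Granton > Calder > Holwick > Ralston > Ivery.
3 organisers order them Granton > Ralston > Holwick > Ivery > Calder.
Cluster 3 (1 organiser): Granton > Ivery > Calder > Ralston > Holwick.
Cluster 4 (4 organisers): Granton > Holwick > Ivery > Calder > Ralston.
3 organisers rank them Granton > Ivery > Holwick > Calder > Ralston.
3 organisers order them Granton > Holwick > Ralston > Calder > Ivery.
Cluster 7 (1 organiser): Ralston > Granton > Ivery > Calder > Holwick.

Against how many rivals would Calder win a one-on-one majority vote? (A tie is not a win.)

Calder against each rival (23 organisers):
Calder–Ralston: Calder 16–7.
Calder vs Holwick: Calder preferred on 8+1+1 = 10 ballots; Holwick wins 13–10.
Calder vs Ivery: Ivery wins 12–11.
Calder–Granton: Granton 23–0.
Calder beats Ralston; loses to Holwick, Ivery, Granton — 1 pairwise win.

1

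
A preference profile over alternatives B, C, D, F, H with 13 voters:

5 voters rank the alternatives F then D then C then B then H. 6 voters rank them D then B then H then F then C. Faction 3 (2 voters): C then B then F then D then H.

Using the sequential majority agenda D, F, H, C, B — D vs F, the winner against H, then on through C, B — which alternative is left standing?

Round 1: D vs F — 6–7, F advances.
Round 2: F vs H — 7–6, F advances.
Round 3: F vs C — 11–2, F advances.
Round 4: F vs B — 5–8, B advances.
B survives the agenda.

B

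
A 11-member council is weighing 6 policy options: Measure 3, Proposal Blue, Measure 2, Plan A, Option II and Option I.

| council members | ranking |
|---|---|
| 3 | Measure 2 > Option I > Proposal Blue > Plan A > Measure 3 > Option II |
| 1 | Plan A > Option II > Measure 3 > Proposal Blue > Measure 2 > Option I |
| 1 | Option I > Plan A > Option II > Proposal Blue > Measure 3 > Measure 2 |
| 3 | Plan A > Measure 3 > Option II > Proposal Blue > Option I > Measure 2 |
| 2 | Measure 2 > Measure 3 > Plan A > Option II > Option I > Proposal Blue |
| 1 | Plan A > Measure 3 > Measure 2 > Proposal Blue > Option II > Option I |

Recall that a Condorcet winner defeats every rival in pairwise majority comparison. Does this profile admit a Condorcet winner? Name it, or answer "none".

Plan A

Pairwise majorities:
Measure 3 vs Proposal Blue: 7 to 4, Measure 3.
Measure 3 vs Measure 2: Measure 3 wins 6–5.
Measure 3 vs Plan A: Plan A, 9–2.
Measure 3 vs Option II: 3+3+2+1 = 9 for Measure 3, 2 for Option II — Measure 3 by 9–2.
Measure 3 vs Option I: Measure 3 is ranked higher on 1+3+2+1 = 7 ballots, Option I on 4. Measure 3 wins 7–4.
Proposal Blue vs Measure 2: Measure 2, 6–5.
Proposal Blue vs Plan A: 3 to 8, Plan A.
Proposal Blue vs Option II: Proposal Blue is ranked higher on 3+1 = 4 ballots, Option II on 7. Option II wins 7–4.
Proposal Blue vs Option I: Option I, 6–5.
Measure 2 vs Plan A: 5 to 6, Plan A.
Measure 2 vs Option II: Measure 2 wins 6–5.
Measure 2 vs Option I: Measure 2 wins 7–4.
Plan A vs Option II: 3+1+1+3+2+1 = 11 for Plan A, 0 for Option II — Plan A by 11–0.
Plan A vs Option I: Plan A wins 7–4.
Option II vs Option I: 1+3+2+1 = 7 for Option II, 4 for Option I — Option II by 7–4.
Only Plan A has no losses; Plan A is the Condorcet winner.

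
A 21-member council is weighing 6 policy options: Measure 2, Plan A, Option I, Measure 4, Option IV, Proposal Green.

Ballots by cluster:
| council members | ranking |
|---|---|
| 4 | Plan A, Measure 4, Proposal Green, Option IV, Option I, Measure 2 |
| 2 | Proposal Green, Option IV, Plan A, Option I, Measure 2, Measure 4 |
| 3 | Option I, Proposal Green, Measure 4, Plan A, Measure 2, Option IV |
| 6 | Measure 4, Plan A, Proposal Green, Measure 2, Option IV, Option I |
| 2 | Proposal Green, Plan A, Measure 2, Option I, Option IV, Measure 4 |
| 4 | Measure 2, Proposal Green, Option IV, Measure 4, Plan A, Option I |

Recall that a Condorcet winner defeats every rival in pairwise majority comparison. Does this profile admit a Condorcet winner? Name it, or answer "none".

Check each pair by majority over 21 ballots:
Measure 2 vs Plan A: Plan A wins 17–4.
Measure 2 vs Option I: 6+2+4 = 12 for Measure 2, 9 for Option I — Measure 2 by 12–9.
Measure 2 vs Measure 4: Measure 2 preferred on 2+2+4 = 8 ballots; Measure 4 wins 13–8.
Measure 2 vs Option IV: 15 to 6, Measure 2.
Measure 2–Proposal Green: Proposal Green 17–4.
Plan A vs Option I: Plan A is ranked higher on 4+2+6+2+4 = 18 ballots, Option I on 3. Plan A wins 18–3.
Plan A vs Measure 4: Plan A preferred on 4+2+2 = 8 ballots; Measure 4 wins 13–8.
Plan A vs Option IV: Plan A wins 15–6.
Plan A vs Proposal Green: Plan A preferred on 4+6 = 10 ballots; Proposal Green wins 11–10.
Option I vs Measure 4: Option I preferred on 2+3+2 = 7 ballots; Measure 4 wins 14–7.
Option I vs Option IV: Option I is ranked higher on 3+2 = 5 ballots, Option IV on 16. Option IV wins 16–5.
Option I vs Proposal Green: Option I preferred on 3 ballots; Proposal Green wins 18–3.
Measure 4 vs Option IV: Measure 4, 13–8.
Measure 4 vs Proposal Green: Measure 4 preferred on 4+6 = 10 ballots; Proposal Green wins 11–10.
Option IV vs Proposal Green: 0 for Option IV, 21 for Proposal Green — Proposal Green by 21–0.
Only Proposal Green has no losses; Proposal Green is the Condorcet winner.

Proposal Green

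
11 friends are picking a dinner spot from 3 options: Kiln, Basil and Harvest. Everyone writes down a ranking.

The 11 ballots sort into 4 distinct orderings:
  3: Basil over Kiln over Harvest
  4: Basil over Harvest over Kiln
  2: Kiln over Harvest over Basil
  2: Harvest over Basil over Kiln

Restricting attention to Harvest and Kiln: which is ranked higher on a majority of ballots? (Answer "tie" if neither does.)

Harvest

Ballots ranking Harvest above Kiln: 4 + 2 = 6.
Ballots ranking Kiln above Harvest: 11 − 6 = 5.
Harvest wins the head-to-head 6–5.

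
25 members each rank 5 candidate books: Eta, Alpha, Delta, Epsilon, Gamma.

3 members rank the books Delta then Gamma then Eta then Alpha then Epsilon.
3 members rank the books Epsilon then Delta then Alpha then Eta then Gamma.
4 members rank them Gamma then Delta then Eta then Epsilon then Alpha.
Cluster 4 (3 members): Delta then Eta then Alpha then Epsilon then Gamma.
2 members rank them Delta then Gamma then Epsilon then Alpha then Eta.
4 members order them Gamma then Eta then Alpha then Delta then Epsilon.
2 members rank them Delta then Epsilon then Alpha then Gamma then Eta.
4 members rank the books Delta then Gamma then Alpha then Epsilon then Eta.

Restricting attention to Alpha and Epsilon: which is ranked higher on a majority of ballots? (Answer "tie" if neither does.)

Ballots ranking Alpha above Epsilon: 3 + 3 + 4 + 4 = 14.
Ballots ranking Epsilon above Alpha: 25 − 14 = 11.
Alpha wins the head-to-head 14–11.

Alpha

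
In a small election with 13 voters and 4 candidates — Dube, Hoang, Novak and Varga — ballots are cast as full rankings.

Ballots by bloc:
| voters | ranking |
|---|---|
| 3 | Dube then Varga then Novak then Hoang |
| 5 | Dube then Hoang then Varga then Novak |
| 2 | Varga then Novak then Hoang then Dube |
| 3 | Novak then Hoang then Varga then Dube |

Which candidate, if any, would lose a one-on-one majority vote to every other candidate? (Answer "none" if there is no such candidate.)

Head-to-head results (13 voters):
Dube–Hoang: Dube 8–5.
Dube vs Novak: 3+5 = 8 for Dube, 5 for Novak — Dube by 8–5.
Dube vs Varga: Dube is ranked higher on 3+5 = 8 ballots, Varga on 5. Dube wins 8–5.
Hoang vs Novak: Novak, 8–5.
Hoang vs Varga: Hoang preferred on 5+3 = 8 ballots; Hoang wins 8–5.
Novak vs Varga: Varga, 10–3.
Each candidate has at least one pairwise win (Dube beats Hoang; Hoang beats Varga; Novak beats Hoang; Varga beats Novak) — no Condorcet loser.

none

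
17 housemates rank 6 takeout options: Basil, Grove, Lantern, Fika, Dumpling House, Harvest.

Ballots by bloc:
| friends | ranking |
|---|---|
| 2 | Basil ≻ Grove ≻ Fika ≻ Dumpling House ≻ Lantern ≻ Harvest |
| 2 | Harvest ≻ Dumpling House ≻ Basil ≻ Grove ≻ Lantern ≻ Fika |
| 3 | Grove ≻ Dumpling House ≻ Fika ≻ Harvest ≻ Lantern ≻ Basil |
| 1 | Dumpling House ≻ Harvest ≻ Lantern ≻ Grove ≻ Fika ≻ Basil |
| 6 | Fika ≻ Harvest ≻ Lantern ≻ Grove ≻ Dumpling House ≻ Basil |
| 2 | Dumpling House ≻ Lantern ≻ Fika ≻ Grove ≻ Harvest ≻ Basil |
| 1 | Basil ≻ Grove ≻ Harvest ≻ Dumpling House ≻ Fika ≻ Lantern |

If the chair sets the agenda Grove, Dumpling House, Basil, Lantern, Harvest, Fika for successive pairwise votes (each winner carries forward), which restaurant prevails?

Round 1: Grove vs Dumpling House — 12–5, Grove advances.
Round 2: Grove vs Basil — 12–5, Grove advances.
Round 3: Grove vs Lantern — 8–9, Lantern advances.
Round 4: Lantern vs Harvest — 4–13, Harvest advances.
Round 5: Harvest vs Fika — 4–13, Fika advances.
The agenda winner is Fika.

Fika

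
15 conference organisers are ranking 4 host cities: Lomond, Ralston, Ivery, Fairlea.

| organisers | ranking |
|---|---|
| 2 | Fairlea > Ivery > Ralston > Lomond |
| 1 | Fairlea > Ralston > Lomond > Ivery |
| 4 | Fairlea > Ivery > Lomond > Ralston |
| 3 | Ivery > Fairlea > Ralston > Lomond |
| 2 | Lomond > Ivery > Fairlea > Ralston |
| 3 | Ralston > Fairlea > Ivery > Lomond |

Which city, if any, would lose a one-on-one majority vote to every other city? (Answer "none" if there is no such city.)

Lomond

Head-to-head results (15 organisers):
Lomond vs Ralston: 4+2 = 6 for Lomond, 9 for Ralston — Ralston by 9–6.
Lomond vs Ivery: Ivery, 12–3.
Lomond vs Fairlea: 2 for Lomond, 13 for Fairlea — Fairlea by 13–2.
Ralston vs Ivery: 1+3 = 4 for Ralston, 11 for Ivery — Ivery by 11–4.
Ralston vs Fairlea: Ralston is ranked higher on 3 ballots, Fairlea on 12. Fairlea wins 12–3.
Ivery vs Fairlea: Fairlea wins 10–5.
Only Lomond has no wins; Lomond is the Condorcet loser.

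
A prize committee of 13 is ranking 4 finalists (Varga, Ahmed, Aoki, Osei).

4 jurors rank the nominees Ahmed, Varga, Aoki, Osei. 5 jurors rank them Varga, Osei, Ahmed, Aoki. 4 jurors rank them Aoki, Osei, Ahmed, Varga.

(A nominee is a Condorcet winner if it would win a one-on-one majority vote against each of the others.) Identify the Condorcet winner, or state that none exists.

none

Check each pair by majority over 13 ballots:
Varga vs Ahmed: Varga is ranked higher on 5 ballots, Ahmed on 8. Ahmed wins 8–5.
Varga vs Aoki: Varga preferred on 4+5 = 9 ballots; Varga wins 9–4.
Varga vs Osei: Varga, 9–4.
Ahmed–Aoki: Ahmed 9–4.
Ahmed vs Osei: 4 for Ahmed, 9 for Osei — Osei by 9–4.
Aoki vs Osei: 4+4 = 8 for Aoki, 5 for Osei — Aoki by 8–5.
No nominee is unbeaten: Varga loses to Ahmed; Ahmed loses to Osei; Aoki loses to Varga; Osei loses to Varga. In particular Varga > Osei > Ahmed > Varga is a majority cycle — no Condorcet winner exists.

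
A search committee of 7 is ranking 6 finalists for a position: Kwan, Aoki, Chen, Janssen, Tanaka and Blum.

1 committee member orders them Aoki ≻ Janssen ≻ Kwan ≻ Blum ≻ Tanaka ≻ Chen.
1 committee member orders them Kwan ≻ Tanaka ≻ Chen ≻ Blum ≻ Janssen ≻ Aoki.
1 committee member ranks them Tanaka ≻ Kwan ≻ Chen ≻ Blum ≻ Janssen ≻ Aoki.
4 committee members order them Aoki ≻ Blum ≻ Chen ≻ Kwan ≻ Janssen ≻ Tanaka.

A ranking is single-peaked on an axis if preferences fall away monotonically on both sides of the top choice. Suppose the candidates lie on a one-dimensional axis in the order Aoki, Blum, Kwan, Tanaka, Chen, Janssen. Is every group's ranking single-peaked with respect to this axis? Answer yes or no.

Axis positions: Aoki=1, Blum=2, Kwan=3, Tanaka=4, Chen=5, Janssen=6.
Group 1: ranking walks positions 1-6-3-2-4-5; Janssen is ranked above Blum even though Blum lies between Janssen and the peak Aoki on the axis — preferences dip and rise again. Not single-peaked.
Group 2 (peak Kwan at position 3): ranking walks positions 3-4-5-2-6-1, expanding outward from the peak — single-peaked.
Group 3 (peak Tanaka at position 4): ranking walks positions 4-3-5-2-6-1, expanding outward from the peak — single-peaked.
Group 4: ranking walks positions 1-2-5-3-6-4; Chen is ranked above Kwan even though Kwan lies between Chen and the peak Aoki on the axis — preferences dip and rise again. Not single-peaked.
Group 1 violates single-peakedness, so the profile is not single-peaked on this axis.

no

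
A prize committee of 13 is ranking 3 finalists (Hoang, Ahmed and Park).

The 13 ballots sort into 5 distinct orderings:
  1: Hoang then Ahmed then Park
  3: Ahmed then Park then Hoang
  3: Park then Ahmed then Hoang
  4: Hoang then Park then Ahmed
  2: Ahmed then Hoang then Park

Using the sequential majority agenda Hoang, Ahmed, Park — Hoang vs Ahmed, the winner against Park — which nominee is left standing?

Park

Round 1: Hoang vs Ahmed — 5–8, Ahmed advances.
Round 2: Ahmed vs Park — 6–7, Park advances.
The agenda winner is Park.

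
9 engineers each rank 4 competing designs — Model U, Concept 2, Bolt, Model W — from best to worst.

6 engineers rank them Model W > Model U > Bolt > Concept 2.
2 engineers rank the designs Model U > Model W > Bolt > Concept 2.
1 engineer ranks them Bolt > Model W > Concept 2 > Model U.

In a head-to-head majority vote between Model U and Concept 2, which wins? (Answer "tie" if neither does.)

Model U

Ballots ranking Model U above Concept 2: 6 + 2 = 8.
Ballots ranking Concept 2 above Model U: 9 − 8 = 1.
Model U wins the head-to-head 8–1.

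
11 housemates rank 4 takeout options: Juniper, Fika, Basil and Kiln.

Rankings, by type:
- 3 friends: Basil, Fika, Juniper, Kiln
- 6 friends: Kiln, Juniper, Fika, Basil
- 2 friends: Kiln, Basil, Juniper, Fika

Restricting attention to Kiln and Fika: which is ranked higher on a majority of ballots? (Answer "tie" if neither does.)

Ballots ranking Kiln above Fika: 6 + 2 = 8.
Ballots ranking Fika above Kiln: 11 − 8 = 3.
Kiln wins the head-to-head 8–3.

Kiln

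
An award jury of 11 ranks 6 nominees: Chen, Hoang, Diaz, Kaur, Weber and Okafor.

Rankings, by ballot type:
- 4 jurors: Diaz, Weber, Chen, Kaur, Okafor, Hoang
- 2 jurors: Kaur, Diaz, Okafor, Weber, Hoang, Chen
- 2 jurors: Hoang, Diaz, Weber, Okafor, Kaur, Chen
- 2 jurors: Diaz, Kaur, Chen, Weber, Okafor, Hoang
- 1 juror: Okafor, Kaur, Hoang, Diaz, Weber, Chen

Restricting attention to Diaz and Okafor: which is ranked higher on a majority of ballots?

Diaz

Ballots ranking Diaz above Okafor: 4 + 2 + 2 + 2 = 10.
Ballots ranking Okafor above Diaz: 11 − 10 = 1.
Diaz wins the head-to-head 10–1.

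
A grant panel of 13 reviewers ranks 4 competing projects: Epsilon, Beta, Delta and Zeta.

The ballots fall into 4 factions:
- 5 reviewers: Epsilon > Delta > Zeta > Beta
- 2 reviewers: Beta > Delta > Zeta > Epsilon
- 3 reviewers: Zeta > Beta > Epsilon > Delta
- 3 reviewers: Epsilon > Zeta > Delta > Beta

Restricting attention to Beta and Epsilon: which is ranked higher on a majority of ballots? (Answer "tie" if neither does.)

Epsilon

Ballots ranking Beta above Epsilon: 2 + 3 = 5.
Ballots ranking Epsilon above Beta: 13 − 5 = 8.
Epsilon wins the head-to-head 8–5.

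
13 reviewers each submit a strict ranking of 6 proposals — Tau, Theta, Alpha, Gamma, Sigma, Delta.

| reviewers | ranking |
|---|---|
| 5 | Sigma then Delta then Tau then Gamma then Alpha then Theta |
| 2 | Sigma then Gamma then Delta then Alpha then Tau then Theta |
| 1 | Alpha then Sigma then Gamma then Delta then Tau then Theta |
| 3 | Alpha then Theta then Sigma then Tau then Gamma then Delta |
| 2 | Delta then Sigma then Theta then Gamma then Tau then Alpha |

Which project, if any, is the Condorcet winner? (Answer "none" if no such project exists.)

Sigma

Pairwise majorities:
Tau vs Theta: Tau wins 8–5.
Tau vs Alpha: Tau wins 7–6.
Tau vs Gamma: Tau wins 8–5.
Tau–Sigma: Sigma 13–0.
Tau vs Delta: Delta wins 10–3.
Theta vs Alpha: Alpha wins 11–2.
Theta vs Gamma: Gamma wins 8–5.
Theta vs Sigma: Sigma wins 10–3.
Theta vs Delta: Delta, 10–3.
Alpha vs Gamma: Gamma wins 9–4.
Alpha–Sigma: Sigma 9–4.
Alpha vs Delta: Delta wins 9–4.
Gamma–Sigma: Sigma 13–0.
Gamma–Delta: Delta 7–6.
Sigma vs Delta: Sigma wins 11–2.
Sigma defeats every rival head-to-head and is the Condorcet winner.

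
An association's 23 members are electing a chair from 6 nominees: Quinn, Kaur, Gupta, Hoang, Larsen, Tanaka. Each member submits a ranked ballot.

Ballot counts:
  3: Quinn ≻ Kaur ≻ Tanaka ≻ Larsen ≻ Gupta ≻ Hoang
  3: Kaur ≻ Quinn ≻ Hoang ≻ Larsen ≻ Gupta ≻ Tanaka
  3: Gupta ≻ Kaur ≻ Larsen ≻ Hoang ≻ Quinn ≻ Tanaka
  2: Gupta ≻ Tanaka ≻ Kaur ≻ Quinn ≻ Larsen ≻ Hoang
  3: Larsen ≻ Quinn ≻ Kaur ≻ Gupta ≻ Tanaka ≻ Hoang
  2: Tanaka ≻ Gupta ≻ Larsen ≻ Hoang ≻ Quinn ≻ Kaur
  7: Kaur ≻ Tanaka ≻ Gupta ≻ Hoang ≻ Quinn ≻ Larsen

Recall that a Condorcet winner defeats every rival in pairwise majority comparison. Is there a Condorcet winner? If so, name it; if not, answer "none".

Head-to-head results (23 voters):
Quinn vs Kaur: Kaur wins 15–8.
Quinn vs Gupta: Gupta, 14–9.
Quinn vs Hoang: Hoang wins 12–11.
Quinn vs Larsen: Quinn wins 15–8.
Quinn vs Tanaka: Quinn wins 12–11.
Kaur vs Gupta: Kaur, 16–7.
Kaur–Hoang: Kaur 21–2.
Kaur vs Larsen: Kaur, 18–5.
Kaur vs Tanaka: Kaur, 19–4.
Gupta vs Hoang: Gupta, 20–3.
Gupta vs Larsen: Gupta wins 14–9.
Gupta vs Tanaka: Tanaka wins 12–11.
Hoang–Larsen: Larsen 13–10.
Hoang vs Tanaka: Tanaka wins 17–6.
Larsen vs Tanaka: Tanaka wins 14–9.
Kaur defeats every rival head-to-head and is the Condorcet winner.

Kaur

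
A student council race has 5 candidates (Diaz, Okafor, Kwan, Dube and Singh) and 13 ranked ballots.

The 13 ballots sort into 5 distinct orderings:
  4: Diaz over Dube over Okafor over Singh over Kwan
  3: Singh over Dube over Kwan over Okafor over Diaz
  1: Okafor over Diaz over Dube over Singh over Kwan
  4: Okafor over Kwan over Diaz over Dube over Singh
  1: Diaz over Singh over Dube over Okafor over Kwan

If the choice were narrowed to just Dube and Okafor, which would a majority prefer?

Dube

Ballots ranking Dube above Okafor: 4 + 3 + 1 = 8.
Ballots ranking Okafor above Dube: 13 − 8 = 5.
Dube wins the head-to-head 8–5.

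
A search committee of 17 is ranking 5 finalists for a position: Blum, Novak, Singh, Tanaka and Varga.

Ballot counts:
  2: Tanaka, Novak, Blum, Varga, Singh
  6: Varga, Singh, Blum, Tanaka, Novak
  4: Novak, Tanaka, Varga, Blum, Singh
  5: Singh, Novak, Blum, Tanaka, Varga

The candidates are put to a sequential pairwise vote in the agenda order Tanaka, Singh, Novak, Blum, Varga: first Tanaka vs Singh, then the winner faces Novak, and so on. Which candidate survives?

Varga

Round 1: Tanaka vs Singh — 6–11, Singh advances.
Round 2: Singh vs Novak — 11–6, Singh advances.
Round 3: Singh vs Blum — 11–6, Singh advances.
Round 4: Singh vs Varga — 5–12, Varga advances.
Varga survives the agenda.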